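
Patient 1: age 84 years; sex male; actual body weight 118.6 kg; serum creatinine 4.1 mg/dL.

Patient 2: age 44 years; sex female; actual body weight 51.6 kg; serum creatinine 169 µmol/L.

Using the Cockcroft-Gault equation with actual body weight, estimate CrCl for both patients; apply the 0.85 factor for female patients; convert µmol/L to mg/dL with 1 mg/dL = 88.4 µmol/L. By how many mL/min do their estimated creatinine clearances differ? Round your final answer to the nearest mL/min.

Patient 1: CrCl = (140 − 84) × 118.6 / (72 × 4.1) = 6641.6 / 295.20 ≈ 22.5 mL/min
Patient 2: SCr = 169 / 88.4 = 1.912 mg/dL
Patient 2: CrCl = (140 − 44) × 51.6 / (72 × 1.912) × 0.85 = 4953.6 / 137.66 × 0.85 ≈ 30.6 mL/min
|22.5 − 30.6| = 8.1 mL/min

8 mL/min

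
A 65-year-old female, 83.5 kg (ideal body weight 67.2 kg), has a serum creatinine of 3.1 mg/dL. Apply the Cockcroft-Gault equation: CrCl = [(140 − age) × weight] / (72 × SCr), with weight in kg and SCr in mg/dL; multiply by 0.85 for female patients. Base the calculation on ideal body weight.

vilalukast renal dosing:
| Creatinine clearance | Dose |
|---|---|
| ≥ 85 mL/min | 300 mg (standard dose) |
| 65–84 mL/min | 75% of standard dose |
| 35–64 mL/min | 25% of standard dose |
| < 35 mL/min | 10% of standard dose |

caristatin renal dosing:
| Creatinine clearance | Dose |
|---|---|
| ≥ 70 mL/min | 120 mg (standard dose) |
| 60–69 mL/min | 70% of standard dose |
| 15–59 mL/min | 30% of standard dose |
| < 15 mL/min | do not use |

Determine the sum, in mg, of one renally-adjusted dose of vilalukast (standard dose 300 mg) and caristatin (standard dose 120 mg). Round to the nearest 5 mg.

65 mg

CrCl = (140 − 65) × 67.2 / (72 × 3.1) × 0.85 = 5040.0 / 223.20 × 0.85 ≈ 19.2 mL/min
CrCl ≈ 19 mL/min.
vilalukast: < 35 mL/min → 10% of 300 mg = 30 mg.
caristatin: 15–59 mL/min → 30% of 120 mg = 36 mg.
Total = 30 + 36 = 66 mg.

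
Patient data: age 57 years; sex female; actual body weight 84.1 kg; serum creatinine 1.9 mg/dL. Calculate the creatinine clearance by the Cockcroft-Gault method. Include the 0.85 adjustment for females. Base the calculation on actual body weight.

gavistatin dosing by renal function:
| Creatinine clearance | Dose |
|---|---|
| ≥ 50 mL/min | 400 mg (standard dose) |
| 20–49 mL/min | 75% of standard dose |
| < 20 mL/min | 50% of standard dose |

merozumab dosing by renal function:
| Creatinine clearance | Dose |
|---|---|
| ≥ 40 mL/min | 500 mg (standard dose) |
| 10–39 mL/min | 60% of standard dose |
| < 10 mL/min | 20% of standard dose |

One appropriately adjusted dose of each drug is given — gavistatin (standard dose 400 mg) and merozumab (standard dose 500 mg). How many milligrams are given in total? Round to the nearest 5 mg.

CrCl = (140 − 57) × 84.1 / (72 × 1.9) × 0.85 = 6980.3 / 136.80 × 0.85 ≈ 43.4 mL/min
CrCl ≈ 43 mL/min.
gavistatin: 20–49 mL/min → 75% of 400 mg = 300 mg.
merozumab: ≥ 40 mL/min → 100% of 500 mg = 500 mg.
Total = 300 + 500 = 800 mg.

800 mg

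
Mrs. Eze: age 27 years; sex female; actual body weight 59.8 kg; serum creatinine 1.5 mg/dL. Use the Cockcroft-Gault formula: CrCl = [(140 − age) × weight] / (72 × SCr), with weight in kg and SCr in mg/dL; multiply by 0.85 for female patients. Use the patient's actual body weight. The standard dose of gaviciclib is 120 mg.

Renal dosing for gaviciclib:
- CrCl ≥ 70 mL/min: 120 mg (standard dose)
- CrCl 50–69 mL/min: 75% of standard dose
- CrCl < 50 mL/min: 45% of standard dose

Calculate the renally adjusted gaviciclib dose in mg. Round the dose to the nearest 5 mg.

CrCl = (140 − 27) × 59.8 / (72 × 1.5) × 0.85 = 6757.4 / 108.00 × 0.85 ≈ 53.2 mL/min
CrCl ≈ 53 mL/min → bracket 50–69 mL/min.
75% of 120 mg = 90 mg

90 mg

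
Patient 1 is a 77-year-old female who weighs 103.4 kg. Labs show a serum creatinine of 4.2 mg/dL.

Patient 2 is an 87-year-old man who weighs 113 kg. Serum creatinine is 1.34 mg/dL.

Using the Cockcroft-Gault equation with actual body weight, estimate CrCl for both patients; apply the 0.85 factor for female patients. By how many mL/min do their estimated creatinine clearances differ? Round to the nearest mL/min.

Patient 1: CrCl = (140 − 77) × 103.4 / (72 × 4.2) × 0.85 = 6514.2 / 302.40 × 0.85 ≈ 18.3 mL/min
Patient 2: CrCl = (140 − 87) × 113 / (72 × 1.34) = 5989.0 / 96.48 ≈ 62.1 mL/min
|18.3 − 62.1| = 43.8 mL/min

44 mL/min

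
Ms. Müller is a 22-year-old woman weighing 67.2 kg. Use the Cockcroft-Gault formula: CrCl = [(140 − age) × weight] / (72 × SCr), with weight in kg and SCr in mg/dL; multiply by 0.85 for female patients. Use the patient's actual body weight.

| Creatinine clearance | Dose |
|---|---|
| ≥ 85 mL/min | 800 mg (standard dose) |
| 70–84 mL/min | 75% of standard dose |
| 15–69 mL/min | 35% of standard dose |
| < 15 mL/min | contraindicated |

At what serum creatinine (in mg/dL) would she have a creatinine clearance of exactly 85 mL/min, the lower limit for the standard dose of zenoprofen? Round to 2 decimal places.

Standard dose requires CrCl ≥ 85 mL/min.
Set (140 − 22) × 67.2 × 0.85 / (72 × SCr) = 85
SCr = (140 − 22) × 67.2 × 0.85 / (72 × 85) = 1.101 mg/dL

1.10 mg/dL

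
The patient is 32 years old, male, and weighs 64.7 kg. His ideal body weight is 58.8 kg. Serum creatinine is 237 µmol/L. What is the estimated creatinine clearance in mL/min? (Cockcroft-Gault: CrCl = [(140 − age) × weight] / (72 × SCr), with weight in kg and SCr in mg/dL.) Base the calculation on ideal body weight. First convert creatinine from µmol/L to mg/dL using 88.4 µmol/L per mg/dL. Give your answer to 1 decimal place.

SCr = 237 / 88.4 = 2.681 mg/dL
CrCl = (140 − 32) × 58.8 / (72 × 2.681) = 6350.4 / 193.03 ≈ 32.9 mL/min

32.9 mL/min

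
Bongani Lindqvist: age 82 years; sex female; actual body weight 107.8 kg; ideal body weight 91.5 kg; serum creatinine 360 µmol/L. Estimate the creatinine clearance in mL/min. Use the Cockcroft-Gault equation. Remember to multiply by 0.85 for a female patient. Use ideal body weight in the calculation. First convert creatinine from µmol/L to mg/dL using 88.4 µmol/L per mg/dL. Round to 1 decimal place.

SCr = 360 / 88.4 = 4.072 mg/dL
CrCl = (140 − 82) × 91.5 / (72 × 4.072) × 0.85 = 5307.0 / 293.18 × 0.85 ≈ 15.4 mL/min

15.4 mL/min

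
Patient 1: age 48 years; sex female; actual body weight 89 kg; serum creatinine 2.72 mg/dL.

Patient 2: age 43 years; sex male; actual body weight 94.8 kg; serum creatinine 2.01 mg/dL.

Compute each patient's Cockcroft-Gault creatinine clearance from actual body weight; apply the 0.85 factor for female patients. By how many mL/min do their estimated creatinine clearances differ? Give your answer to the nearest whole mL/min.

Patient 1: CrCl = (140 − 48) × 89 / (72 × 2.72) × 0.85 = 8188.0 / 195.84 × 0.85 ≈ 35.5 mL/min
Patient 2: CrCl = (140 − 43) × 94.8 / (72 × 2.01) = 9195.6 / 144.72 ≈ 63.5 mL/min
|35.5 − 63.5| = 28.0 mL/min

28 mL/min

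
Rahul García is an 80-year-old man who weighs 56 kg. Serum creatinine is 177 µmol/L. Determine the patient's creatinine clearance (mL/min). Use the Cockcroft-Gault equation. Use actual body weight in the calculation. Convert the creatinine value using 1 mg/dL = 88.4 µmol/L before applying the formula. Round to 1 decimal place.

23.3 mL/min

SCr = 177 / 88.4 = 2.002 mg/dL
CrCl = (140 − 80) × 56 / (72 × 2.002) = 3360.0 / 144.14 ≈ 23.3 mL/min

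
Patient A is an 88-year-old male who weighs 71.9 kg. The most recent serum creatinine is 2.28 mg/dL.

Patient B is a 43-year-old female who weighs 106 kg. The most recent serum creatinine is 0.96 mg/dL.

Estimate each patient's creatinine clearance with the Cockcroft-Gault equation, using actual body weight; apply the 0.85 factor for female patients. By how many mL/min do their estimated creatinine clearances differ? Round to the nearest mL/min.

104 mL/min

Patient A: CrCl = (140 − 88) × 71.9 / (72 × 2.28) = 3738.8 / 164.16 ≈ 22.8 mL/min
Patient B: CrCl = (140 − 43) × 106 / (72 × 0.96) × 0.85 = 10282.0 / 69.12 × 0.85 ≈ 126.4 mL/min
|22.8 − 126.4| = 103.6 mL/min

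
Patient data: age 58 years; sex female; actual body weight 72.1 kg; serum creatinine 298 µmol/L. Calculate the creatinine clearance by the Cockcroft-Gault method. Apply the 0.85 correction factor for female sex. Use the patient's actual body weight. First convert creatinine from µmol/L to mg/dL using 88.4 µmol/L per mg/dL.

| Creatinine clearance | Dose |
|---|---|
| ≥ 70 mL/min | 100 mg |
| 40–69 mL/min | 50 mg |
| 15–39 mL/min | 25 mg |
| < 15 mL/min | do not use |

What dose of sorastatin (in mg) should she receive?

SCr = 298 / 88.4 = 3.371 mg/dL
CrCl = (140 − 58) × 72.1 / (72 × 3.371) × 0.85 = 5912.2 / 242.71 × 0.85 ≈ 20.7 mL/min
CrCl ≈ 21 mL/min → bracket 15–39 mL/min.
Dose for this bracket: 25 mg.

25 mg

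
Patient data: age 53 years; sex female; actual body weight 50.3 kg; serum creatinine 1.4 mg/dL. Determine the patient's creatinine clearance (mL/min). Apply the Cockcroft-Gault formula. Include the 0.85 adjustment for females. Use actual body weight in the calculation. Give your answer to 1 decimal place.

CrCl = (140 − 53) × 50.3 / (72 × 1.4) × 0.85 = 4376.1 / 100.80 × 0.85 ≈ 36.9 mL/min

36.9 mL/min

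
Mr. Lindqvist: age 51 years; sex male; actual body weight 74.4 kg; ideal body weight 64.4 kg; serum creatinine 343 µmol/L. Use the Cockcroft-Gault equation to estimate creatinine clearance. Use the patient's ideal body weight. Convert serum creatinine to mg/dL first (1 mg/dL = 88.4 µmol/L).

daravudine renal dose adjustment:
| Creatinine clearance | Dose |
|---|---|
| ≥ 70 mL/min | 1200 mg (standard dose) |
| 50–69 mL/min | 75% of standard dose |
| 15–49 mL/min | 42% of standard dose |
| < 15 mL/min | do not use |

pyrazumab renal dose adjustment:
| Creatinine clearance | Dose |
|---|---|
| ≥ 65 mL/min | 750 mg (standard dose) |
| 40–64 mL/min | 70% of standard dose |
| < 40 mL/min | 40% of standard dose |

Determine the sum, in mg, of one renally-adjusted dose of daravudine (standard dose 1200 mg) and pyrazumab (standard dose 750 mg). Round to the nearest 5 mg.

SCr = 343 / 88.4 = 3.88 mg/dL
CrCl = (140 − 51) × 64.4 / (72 × 3.88) = 5731.6 / 279.36 ≈ 20.5 mL/min
CrCl ≈ 21 mL/min.
daravudine: 15–49 mL/min → 42% of 1200 mg = 504 mg.
pyrazumab: < 40 mL/min → 40% of 750 mg = 300 mg.
Total = 504 + 300 = 804 mg.

805 mg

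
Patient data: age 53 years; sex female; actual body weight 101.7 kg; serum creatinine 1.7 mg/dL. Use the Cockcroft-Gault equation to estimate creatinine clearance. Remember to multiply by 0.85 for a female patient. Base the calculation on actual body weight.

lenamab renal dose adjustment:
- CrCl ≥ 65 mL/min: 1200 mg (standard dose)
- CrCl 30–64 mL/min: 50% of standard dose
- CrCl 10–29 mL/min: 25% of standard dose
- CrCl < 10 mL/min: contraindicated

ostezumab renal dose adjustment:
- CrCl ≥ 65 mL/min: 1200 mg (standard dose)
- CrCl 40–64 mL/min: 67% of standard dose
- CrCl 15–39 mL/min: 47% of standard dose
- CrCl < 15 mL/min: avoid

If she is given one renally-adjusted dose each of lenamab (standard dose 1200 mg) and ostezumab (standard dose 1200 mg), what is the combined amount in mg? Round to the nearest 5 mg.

1405 mg

CrCl = (140 − 53) × 101.7 / (72 × 1.7) × 0.85 = 8847.9 / 122.40 × 0.85 ≈ 61.4 mL/min
CrCl ≈ 61 mL/min.
lenamab: 30–64 mL/min → 50% of 1200 mg = 600 mg.
ostezumab: 40–64 mL/min → 67% of 1200 mg = 804 mg.
Total = 600 + 804 = 1404 mg.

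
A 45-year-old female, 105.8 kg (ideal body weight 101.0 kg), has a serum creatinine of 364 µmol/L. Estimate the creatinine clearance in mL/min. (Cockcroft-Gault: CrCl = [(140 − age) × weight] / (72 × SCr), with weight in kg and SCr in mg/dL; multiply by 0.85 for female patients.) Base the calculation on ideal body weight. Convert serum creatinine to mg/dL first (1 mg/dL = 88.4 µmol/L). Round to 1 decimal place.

27.5 mL/min

SCr = 364 / 88.4 = 4.118 mg/dL
CrCl = (140 − 45) × 101 / (72 × 4.118) × 0.85 = 9595.0 / 296.50 × 0.85 ≈ 27.5 mL/min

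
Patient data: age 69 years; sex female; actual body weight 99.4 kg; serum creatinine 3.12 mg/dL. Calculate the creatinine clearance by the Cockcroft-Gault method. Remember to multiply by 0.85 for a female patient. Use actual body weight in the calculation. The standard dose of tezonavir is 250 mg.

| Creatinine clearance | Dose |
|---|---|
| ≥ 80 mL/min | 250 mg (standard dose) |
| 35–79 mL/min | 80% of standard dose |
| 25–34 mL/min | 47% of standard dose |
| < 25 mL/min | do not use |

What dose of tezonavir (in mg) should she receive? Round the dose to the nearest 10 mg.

120 mg

CrCl = (140 − 69) × 99.4 / (72 × 3.12) × 0.85 = 7057.4 / 224.64 × 0.85 ≈ 26.7 mL/min
CrCl ≈ 27 mL/min → bracket 25–34 mL/min.
47% of 250 mg = 117.5 mg → 120 mg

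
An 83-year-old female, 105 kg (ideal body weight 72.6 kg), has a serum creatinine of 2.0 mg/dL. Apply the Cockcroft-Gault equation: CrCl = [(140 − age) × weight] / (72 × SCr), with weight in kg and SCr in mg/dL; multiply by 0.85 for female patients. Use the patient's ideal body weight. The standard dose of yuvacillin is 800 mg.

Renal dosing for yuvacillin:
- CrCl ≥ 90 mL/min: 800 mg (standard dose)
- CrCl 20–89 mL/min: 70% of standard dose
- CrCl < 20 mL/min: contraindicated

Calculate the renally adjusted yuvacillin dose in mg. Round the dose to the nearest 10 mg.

560 mg

CrCl = (140 − 83) × 72.6 / (72 × 2) × 0.85 = 4138.2 / 144.00 × 0.85 ≈ 24.4 mL/min
CrCl ≈ 24 mL/min → bracket 20–89 mL/min.
70% of 800 mg = 560 mg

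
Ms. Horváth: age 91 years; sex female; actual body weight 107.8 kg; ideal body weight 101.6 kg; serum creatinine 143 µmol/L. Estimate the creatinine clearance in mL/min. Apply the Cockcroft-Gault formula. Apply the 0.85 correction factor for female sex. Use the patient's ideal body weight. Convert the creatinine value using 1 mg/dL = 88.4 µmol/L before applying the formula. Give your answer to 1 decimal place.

36.3 mL/min

SCr = 143 / 88.4 = 1.618 mg/dL
CrCl = (140 − 91) × 101.6 / (72 × 1.618) × 0.85 = 4978.4 / 116.50 × 0.85 ≈ 36.3 mL/min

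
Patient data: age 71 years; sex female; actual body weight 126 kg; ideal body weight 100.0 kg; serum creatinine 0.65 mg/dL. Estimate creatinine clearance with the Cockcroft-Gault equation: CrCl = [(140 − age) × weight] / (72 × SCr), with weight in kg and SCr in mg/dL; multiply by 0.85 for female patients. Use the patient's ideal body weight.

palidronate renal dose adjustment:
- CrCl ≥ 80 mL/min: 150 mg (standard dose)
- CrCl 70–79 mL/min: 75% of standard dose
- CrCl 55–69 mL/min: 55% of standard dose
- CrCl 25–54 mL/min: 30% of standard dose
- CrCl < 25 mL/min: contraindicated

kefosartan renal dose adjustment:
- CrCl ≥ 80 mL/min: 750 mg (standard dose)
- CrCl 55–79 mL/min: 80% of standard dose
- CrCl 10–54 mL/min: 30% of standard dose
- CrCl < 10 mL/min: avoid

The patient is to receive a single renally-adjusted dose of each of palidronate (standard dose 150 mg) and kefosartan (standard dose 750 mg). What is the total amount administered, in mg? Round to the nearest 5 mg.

CrCl = (140 − 71) × 100 / (72 × 0.65) × 0.85 = 6900.0 / 46.80 × 0.85 ≈ 125.3 mL/min
CrCl ≈ 125 mL/min.
palidronate: ≥ 80 mL/min → 100% of 150 mg = 150 mg.
kefosartan: ≥ 80 mL/min → 100% of 750 mg = 750 mg.
Total = 150 + 750 = 900 mg.

900 mg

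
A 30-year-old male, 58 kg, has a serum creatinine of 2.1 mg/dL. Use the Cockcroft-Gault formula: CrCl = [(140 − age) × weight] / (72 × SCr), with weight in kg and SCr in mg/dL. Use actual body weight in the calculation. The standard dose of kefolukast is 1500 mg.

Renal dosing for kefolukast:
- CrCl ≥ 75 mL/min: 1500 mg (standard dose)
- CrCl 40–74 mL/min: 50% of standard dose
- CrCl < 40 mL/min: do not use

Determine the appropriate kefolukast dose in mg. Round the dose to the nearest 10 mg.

750 mg

CrCl = (140 − 30) × 58 / (72 × 2.1) = 6380.0 / 151.20 ≈ 42.2 mL/min
CrCl ≈ 42 mL/min → bracket 40–74 mL/min.
50% of 1500 mg = 750 mg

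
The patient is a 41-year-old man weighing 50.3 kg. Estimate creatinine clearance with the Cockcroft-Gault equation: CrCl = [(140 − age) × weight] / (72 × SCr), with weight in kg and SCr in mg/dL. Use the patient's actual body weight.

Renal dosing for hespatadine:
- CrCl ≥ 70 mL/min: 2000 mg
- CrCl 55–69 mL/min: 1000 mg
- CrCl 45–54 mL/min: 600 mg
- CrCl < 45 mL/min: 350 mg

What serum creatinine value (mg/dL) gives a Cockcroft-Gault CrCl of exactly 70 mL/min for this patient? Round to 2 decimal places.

Standard dose requires CrCl ≥ 70 mL/min.
Set (140 − 41) × 50.3 / (72 × SCr) = 70
SCr = (140 − 41) × 50.3 / (72 × 70) = 0.988 mg/dL

0.99 mg/dL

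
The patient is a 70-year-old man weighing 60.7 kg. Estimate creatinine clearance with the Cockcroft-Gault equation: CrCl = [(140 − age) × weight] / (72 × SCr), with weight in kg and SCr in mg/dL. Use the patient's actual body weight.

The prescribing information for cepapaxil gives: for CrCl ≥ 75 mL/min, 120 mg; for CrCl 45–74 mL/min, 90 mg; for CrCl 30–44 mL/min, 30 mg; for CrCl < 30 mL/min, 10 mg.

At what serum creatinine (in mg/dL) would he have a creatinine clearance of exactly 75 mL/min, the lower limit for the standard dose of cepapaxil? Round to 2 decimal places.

0.79 mg/dL

Standard dose requires CrCl ≥ 75 mL/min.
Set (140 − 70) × 60.7 / (72 × SCr) = 75
SCr = (140 − 70) × 60.7 / (72 × 75) = 0.787 mg/dL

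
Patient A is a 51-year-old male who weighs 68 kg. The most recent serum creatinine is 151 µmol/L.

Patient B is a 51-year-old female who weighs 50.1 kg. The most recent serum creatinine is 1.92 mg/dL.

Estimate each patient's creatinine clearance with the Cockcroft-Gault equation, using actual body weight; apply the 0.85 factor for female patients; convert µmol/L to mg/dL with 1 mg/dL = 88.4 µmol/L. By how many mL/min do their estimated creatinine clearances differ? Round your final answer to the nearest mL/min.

Patient A: SCr = 151 / 88.4 = 1.708 mg/dL
Patient A: CrCl = (140 − 51) × 68 / (72 × 1.708) = 6052.0 / 122.98 ≈ 49.2 mL/min
Patient B: CrCl = (140 − 51) × 50.1 / (72 × 1.92) × 0.85 = 4458.9 / 138.24 × 0.85 ≈ 27.4 mL/min
|49.2 − 27.4| = 21.8 mL/min

22 mL/min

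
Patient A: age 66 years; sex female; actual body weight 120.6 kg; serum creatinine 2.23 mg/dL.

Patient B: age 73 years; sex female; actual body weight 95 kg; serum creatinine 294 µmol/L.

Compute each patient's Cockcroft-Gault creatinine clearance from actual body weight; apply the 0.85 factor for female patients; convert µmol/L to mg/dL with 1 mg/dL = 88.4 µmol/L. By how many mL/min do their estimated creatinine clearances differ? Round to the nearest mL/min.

25 mL/min

Patient A: CrCl = (140 − 66) × 120.6 / (72 × 2.23) × 0.85 = 8924.4 / 160.56 × 0.85 ≈ 47.2 mL/min
Patient B: SCr = 294 / 88.4 = 3.326 mg/dL
Patient B: CrCl = (140 − 73) × 95 / (72 × 3.326) × 0.85 = 6365.0 / 239.47 × 0.85 ≈ 22.6 mL/min
|47.2 − 22.6| = 24.6 mL/min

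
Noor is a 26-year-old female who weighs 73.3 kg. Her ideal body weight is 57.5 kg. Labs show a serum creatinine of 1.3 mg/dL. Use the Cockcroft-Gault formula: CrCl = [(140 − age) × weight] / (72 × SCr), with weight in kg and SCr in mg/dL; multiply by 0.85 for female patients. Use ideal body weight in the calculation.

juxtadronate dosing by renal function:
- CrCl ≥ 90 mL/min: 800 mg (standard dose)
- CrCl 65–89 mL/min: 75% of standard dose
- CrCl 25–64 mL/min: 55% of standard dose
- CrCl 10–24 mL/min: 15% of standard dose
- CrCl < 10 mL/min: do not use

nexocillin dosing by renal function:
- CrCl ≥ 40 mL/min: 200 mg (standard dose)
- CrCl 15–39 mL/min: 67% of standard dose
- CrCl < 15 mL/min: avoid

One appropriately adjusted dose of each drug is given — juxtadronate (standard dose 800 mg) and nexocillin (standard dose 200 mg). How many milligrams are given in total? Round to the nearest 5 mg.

640 mg

CrCl = (140 − 26) × 57.5 / (72 × 1.3) × 0.85 = 6555.0 / 93.60 × 0.85 ≈ 59.5 mL/min
CrCl ≈ 60 mL/min.
juxtadronate: 25–64 mL/min → 55% of 800 mg = 440 mg.
nexocillin: ≥ 40 mL/min → 100% of 200 mg = 200 mg.
Total = 440 + 200 = 640 mg.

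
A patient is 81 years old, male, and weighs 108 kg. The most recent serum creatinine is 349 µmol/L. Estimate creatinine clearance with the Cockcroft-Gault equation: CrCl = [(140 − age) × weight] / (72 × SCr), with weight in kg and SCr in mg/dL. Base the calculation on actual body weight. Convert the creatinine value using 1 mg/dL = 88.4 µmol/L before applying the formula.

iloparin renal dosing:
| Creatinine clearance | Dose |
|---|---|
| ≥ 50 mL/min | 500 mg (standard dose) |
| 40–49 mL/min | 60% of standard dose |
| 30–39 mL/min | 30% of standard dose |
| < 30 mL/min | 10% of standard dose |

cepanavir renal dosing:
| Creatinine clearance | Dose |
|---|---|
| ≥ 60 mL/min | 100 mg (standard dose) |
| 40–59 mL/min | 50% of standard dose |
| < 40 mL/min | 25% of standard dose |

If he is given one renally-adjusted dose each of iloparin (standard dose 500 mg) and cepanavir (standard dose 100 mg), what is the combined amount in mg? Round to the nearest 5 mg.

SCr = 349 / 88.4 = 3.948 mg/dL
CrCl = (140 − 81) × 108 / (72 × 3.948) = 6372.0 / 284.26 ≈ 22.4 mL/min
CrCl ≈ 22 mL/min.
iloparin: < 30 mL/min → 10% of 500 mg = 50 mg.
cepanavir: < 40 mL/min → 25% of 100 mg = 25 mg.
Total = 50 + 25 = 75 mg.

75 mg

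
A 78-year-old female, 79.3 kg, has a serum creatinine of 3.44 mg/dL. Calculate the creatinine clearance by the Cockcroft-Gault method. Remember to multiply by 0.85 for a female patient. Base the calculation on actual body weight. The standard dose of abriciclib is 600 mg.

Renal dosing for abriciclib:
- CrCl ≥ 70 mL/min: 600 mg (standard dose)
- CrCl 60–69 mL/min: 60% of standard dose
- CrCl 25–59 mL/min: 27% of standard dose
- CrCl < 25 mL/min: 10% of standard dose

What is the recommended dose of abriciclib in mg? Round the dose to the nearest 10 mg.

60 mg

CrCl = (140 − 78) × 79.3 / (72 × 3.44) × 0.85 = 4916.6 / 247.68 × 0.85 ≈ 16.9 mL/min
CrCl ≈ 17 mL/min → bracket < 25 mL/min.
10% of 600 mg = 60 mg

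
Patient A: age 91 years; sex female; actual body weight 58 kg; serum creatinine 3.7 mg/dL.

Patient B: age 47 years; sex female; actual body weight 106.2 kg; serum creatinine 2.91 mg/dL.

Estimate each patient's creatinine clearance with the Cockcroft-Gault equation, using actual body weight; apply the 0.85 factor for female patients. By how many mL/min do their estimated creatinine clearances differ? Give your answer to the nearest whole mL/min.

31 mL/min

Patient A: CrCl = (140 − 91) × 58 / (72 × 3.7) × 0.85 = 2842.0 / 266.40 × 0.85 ≈ 9.1 mL/min
Patient B: CrCl = (140 − 47) × 106.2 / (72 × 2.91) × 0.85 = 9876.6 / 209.52 × 0.85 ≈ 40.1 mL/min
|9.1 − 40.1| = 31.0 mL/min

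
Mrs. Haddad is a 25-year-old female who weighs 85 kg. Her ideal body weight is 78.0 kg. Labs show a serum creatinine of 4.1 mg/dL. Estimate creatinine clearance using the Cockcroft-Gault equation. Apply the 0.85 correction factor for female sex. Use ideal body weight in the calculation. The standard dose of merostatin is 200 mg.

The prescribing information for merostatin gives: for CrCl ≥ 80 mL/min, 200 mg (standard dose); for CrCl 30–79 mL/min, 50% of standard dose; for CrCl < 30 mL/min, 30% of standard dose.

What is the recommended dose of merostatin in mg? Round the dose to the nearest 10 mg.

60 mg

CrCl = (140 − 25) × 78 / (72 × 4.1) × 0.85 = 8970.0 / 295.20 × 0.85 ≈ 25.8 mL/min
CrCl ≈ 26 mL/min → bracket < 30 mL/min.
30% of 200 mg = 60 mg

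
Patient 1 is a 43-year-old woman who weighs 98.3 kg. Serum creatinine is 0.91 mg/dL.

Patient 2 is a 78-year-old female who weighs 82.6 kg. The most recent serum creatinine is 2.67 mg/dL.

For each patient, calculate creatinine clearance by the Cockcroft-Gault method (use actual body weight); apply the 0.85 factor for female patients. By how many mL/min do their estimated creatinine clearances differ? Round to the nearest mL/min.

101 mL/min

Patient 1: CrCl = (140 − 43) × 98.3 / (72 × 0.91) × 0.85 = 9535.1 / 65.52 × 0.85 ≈ 123.7 mL/min
Patient 2: CrCl = (140 − 78) × 82.6 / (72 × 2.67) × 0.85 = 5121.2 / 192.24 × 0.85 ≈ 22.6 mL/min
|123.7 − 22.6| = 101.1 mL/min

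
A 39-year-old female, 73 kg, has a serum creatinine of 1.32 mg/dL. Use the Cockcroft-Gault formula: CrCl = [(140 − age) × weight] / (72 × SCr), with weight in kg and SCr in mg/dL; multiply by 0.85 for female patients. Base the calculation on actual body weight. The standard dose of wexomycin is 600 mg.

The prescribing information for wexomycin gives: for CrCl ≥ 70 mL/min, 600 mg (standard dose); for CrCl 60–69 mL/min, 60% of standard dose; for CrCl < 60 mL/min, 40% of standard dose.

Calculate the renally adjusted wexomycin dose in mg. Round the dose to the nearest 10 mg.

CrCl = (140 − 39) × 73 / (72 × 1.32) × 0.85 = 7373.0 / 95.04 × 0.85 ≈ 65.9 mL/min
CrCl ≈ 66 mL/min → bracket 60–69 mL/min.
60% of 600 mg = 360 mg

360 mg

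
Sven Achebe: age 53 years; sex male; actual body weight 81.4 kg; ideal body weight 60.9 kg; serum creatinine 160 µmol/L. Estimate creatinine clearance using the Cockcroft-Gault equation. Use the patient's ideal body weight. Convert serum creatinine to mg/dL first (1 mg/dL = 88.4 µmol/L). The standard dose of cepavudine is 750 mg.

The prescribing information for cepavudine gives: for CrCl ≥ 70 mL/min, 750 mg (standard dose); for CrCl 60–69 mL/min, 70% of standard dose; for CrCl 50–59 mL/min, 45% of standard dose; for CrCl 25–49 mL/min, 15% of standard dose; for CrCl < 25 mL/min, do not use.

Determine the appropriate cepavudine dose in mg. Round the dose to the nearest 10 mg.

110 mg

SCr = 160 / 88.4 = 1.81 mg/dL
CrCl = (140 − 53) × 60.9 / (72 × 1.81) = 5298.3 / 130.32 ≈ 40.7 mL/min
CrCl ≈ 41 mL/min → bracket 25–49 mL/min.
15% of 750 mg = 112.5 mg → 110 mg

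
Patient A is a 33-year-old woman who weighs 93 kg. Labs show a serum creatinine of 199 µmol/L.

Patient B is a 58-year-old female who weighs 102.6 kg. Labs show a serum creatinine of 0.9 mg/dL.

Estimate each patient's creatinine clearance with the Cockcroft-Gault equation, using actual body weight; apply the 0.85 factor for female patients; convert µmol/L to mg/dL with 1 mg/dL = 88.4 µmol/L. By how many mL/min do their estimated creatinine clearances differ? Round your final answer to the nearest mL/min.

58 mL/min

Patient A: SCr = 199 / 88.4 = 2.251 mg/dL
Patient A: CrCl = (140 − 33) × 93 / (72 × 2.251) × 0.85 = 9951.0 / 162.07 × 0.85 ≈ 52.2 mL/min
Patient B: CrCl = (140 − 58) × 102.6 / (72 × 0.9) × 0.85 = 8413.2 / 64.80 × 0.85 ≈ 110.4 mL/min
|52.2 − 110.4| = 58.2 mL/min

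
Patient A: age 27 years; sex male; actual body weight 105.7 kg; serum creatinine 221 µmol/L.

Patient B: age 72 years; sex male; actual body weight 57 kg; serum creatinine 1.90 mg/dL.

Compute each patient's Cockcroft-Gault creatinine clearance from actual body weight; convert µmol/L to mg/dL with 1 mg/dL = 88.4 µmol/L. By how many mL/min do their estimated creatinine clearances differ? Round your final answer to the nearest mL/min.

38 mL/min

Patient A: SCr = 221 / 88.4 = 2.5 mg/dL
Patient A: CrCl = (140 − 27) × 105.7 / (72 × 2.5) = 11944.1 / 180.00 ≈ 66.4 mL/min
Patient B: CrCl = (140 − 72) × 57 / (72 × 1.9) = 3876.0 / 136.80 ≈ 28.3 mL/min
|66.4 − 28.3| = 38.1 mL/min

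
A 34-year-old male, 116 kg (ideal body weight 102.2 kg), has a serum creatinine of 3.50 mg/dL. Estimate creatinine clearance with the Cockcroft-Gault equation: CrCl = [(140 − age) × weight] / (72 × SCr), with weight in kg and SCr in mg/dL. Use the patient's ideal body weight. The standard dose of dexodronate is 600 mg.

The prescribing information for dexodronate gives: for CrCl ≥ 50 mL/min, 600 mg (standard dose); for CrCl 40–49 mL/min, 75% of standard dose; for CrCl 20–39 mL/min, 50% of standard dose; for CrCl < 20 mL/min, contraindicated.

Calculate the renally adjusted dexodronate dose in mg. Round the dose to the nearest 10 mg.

450 mg

CrCl = (140 − 34) × 102.2 / (72 × 3.5) = 10833.2 / 252.00 ≈ 43.0 mL/min
CrCl ≈ 43 mL/min → bracket 40–49 mL/min.
75% of 600 mg = 450 mg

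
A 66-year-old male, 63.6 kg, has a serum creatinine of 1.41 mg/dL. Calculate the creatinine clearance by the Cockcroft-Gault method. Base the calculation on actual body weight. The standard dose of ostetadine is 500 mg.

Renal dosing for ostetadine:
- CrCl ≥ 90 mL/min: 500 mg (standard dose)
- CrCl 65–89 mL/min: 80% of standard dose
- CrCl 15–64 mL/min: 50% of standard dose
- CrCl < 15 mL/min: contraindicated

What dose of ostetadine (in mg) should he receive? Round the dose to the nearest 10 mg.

CrCl = (140 − 66) × 63.6 / (72 × 1.41) = 4706.4 / 101.52 ≈ 46.4 mL/min
CrCl ≈ 46 mL/min → bracket 15–64 mL/min.
50% of 500 mg = 250 mg

250 mg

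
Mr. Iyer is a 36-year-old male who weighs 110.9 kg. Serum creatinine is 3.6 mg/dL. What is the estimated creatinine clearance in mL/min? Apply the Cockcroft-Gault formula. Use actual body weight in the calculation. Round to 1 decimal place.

CrCl = (140 − 36) × 110.9 / (72 × 3.6) = 11533.6 / 259.20 ≈ 44.5 mL/min

44.5 mL/min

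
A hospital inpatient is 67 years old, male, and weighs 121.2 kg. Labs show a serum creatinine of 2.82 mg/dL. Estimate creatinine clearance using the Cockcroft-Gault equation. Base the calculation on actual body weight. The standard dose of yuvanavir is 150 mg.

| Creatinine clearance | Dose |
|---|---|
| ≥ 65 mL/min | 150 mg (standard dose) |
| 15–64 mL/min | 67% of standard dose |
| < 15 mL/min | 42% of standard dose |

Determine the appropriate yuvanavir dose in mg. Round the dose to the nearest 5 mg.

100 mg

CrCl = (140 − 67) × 121.2 / (72 × 2.82) = 8847.6 / 203.04 ≈ 43.6 mL/min
CrCl ≈ 44 mL/min → bracket 15–64 mL/min.
67% of 150 mg = 100.5 mg → 100 mg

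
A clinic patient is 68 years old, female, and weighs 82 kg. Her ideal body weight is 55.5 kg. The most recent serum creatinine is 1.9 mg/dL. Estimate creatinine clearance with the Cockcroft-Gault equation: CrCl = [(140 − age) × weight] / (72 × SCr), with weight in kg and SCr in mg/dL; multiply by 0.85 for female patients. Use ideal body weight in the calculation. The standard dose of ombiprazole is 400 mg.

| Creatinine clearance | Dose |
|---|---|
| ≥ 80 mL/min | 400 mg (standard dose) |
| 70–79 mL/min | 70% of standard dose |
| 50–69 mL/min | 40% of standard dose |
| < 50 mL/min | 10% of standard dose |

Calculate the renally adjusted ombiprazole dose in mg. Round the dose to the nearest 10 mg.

CrCl = (140 − 68) × 55.5 / (72 × 1.9) × 0.85 = 3996.0 / 136.80 × 0.85 ≈ 24.8 mL/min
CrCl ≈ 25 mL/min → bracket < 50 mL/min.
10% of 400 mg = 40 mg

40 mg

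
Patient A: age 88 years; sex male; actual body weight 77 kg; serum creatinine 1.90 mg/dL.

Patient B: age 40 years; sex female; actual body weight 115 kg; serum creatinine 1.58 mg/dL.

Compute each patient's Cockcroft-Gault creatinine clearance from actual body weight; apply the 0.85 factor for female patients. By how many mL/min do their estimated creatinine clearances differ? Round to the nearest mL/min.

57 mL/min

Patient A: CrCl = (140 − 88) × 77 / (72 × 1.9) = 4004.0 / 136.80 ≈ 29.3 mL/min
Patient B: CrCl = (140 − 40) × 115 / (72 × 1.58) × 0.85 = 11500.0 / 113.76 × 0.85 ≈ 85.9 mL/min
|29.3 − 85.9| = 56.6 mL/min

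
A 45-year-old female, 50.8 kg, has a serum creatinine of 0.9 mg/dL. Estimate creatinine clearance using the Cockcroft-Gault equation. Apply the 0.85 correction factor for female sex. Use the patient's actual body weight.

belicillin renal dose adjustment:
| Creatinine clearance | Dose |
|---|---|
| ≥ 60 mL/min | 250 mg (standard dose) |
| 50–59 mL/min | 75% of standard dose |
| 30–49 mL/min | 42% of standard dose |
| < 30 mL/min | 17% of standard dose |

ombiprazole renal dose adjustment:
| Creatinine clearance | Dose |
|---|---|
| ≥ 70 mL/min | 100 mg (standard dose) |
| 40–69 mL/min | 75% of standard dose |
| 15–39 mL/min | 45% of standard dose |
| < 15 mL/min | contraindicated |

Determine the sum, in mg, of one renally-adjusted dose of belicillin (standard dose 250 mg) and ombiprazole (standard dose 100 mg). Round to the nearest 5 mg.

325 mg

CrCl = (140 − 45) × 50.8 / (72 × 0.9) × 0.85 = 4826.0 / 64.80 × 0.85 ≈ 63.3 mL/min
CrCl ≈ 63 mL/min.
belicillin: ≥ 60 mL/min → 100% of 250 mg = 250 mg.
ombiprazole: 40–69 mL/min → 75% of 100 mg = 75 mg.
Total = 250 + 75 = 325 mg.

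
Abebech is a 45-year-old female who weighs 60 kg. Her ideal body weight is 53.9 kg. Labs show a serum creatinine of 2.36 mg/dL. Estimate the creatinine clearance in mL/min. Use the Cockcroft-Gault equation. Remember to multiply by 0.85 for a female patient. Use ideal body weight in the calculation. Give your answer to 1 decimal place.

CrCl = (140 − 45) × 53.9 / (72 × 2.36) × 0.85 = 5120.5 / 169.92 × 0.85 ≈ 25.6 mL/min

25.6 mL/min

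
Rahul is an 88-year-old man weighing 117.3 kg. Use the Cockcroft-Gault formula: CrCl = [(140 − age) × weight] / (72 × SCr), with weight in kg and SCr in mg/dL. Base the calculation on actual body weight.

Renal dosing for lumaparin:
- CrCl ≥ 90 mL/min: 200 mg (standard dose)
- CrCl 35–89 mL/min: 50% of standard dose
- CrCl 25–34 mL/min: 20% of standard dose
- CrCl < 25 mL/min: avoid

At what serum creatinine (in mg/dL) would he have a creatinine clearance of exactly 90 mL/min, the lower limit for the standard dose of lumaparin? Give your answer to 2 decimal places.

0.94 mg/dL

Standard dose requires CrCl ≥ 90 mL/min.
Set (140 − 88) × 117.3 / (72 × SCr) = 90
SCr = (140 − 88) × 117.3 / (72 × 90) = 0.941 mg/dL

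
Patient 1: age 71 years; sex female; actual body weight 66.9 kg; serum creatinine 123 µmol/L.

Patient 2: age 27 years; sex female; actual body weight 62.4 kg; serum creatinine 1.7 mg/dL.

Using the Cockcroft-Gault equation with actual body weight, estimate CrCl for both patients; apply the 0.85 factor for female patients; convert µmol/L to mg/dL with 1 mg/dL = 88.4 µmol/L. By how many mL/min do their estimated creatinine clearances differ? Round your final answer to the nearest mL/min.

10 mL/min

Patient 1: SCr = 123 / 88.4 = 1.391 mg/dL
Patient 1: CrCl = (140 − 71) × 66.9 / (72 × 1.391) × 0.85 = 4616.1 / 100.15 × 0.85 ≈ 39.2 mL/min
Patient 2: CrCl = (140 − 27) × 62.4 / (72 × 1.7) × 0.85 = 7051.2 / 122.40 × 0.85 ≈ 49.0 mL/min
|39.2 − 49.0| = 9.8 mL/min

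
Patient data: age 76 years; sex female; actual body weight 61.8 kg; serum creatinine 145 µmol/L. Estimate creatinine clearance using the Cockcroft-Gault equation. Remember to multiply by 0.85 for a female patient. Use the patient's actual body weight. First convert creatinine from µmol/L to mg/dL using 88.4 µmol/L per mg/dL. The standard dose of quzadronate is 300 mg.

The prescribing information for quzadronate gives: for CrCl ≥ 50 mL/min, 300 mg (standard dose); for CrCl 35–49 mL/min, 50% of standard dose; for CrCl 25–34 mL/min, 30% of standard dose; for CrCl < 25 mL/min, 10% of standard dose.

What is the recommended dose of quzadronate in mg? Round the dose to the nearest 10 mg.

SCr = 145 / 88.4 = 1.64 mg/dL
CrCl = (140 − 76) × 61.8 / (72 × 1.64) × 0.85 = 3955.2 / 118.08 × 0.85 ≈ 28.5 mL/min
CrCl ≈ 28 mL/min → bracket 25–34 mL/min.
30% of 300 mg = 90 mg

90 mg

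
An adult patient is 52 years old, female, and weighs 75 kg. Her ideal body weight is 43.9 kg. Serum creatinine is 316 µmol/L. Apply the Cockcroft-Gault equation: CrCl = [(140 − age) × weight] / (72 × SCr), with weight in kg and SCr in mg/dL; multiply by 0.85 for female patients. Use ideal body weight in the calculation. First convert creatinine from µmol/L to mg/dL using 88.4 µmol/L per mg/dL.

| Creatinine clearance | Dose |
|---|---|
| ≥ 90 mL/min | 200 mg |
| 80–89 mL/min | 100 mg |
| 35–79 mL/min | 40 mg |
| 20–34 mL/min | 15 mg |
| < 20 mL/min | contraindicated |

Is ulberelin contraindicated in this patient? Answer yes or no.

yes

SCr = 316 / 88.4 = 3.575 mg/dL
CrCl = (140 − 52) × 43.9 / (72 × 3.575) × 0.85 = 3863.2 / 257.40 × 0.85 ≈ 12.8 mL/min
CrCl ≈ 13 mL/min, which is < 20 mL/min.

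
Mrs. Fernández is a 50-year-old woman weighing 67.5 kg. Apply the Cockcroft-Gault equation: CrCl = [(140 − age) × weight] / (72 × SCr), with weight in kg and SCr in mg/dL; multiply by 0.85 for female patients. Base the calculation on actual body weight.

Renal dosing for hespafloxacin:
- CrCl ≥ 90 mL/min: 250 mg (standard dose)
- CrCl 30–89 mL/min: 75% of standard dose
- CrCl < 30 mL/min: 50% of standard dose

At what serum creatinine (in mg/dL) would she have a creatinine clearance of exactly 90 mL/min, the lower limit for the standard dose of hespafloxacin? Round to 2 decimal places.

Standard dose requires CrCl ≥ 90 mL/min.
Set (140 − 50) × 67.5 × 0.85 / (72 × SCr) = 90
SCr = (140 − 50) × 67.5 × 0.85 / (72 × 90) = 0.797 mg/dL

0.80 mg/dL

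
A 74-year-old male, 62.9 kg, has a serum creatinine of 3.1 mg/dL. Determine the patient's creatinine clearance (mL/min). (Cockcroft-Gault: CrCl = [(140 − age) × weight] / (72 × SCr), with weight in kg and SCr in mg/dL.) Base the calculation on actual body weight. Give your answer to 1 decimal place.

CrCl = (140 − 74) × 62.9 / (72 × 3.1) = 4151.4 / 223.20 ≈ 18.6 mL/min

18.6 mL/min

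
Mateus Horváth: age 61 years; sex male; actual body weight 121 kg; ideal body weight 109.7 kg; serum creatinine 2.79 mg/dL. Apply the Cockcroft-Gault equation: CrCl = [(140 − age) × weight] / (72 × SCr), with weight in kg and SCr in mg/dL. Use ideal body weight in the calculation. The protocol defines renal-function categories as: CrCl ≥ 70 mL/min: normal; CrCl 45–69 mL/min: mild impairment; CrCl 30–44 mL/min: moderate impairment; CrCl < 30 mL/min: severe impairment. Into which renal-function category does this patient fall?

moderate impairment

CrCl = (140 − 61) × 109.7 / (72 × 2.79) = 8666.3 / 200.88 ≈ 43.1 mL/min
43 mL/min falls in the 'moderate impairment' range.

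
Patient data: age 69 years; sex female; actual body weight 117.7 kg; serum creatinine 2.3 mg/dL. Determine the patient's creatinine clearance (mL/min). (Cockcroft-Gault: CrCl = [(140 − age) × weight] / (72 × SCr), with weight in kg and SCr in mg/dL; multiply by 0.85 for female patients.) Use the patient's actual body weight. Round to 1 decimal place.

CrCl = (140 − 69) × 117.7 / (72 × 2.3) × 0.85 = 8356.7 / 165.60 × 0.85 ≈ 42.9 mL/min

42.9 mL/min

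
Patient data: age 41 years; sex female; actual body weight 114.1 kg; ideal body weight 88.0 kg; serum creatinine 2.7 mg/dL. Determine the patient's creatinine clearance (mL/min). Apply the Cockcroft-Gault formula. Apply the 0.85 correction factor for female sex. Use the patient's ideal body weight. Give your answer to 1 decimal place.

CrCl = (140 − 41) × 88 / (72 × 2.7) × 0.85 = 8712.0 / 194.40 × 0.85 ≈ 38.1 mL/min

38.1 mL/min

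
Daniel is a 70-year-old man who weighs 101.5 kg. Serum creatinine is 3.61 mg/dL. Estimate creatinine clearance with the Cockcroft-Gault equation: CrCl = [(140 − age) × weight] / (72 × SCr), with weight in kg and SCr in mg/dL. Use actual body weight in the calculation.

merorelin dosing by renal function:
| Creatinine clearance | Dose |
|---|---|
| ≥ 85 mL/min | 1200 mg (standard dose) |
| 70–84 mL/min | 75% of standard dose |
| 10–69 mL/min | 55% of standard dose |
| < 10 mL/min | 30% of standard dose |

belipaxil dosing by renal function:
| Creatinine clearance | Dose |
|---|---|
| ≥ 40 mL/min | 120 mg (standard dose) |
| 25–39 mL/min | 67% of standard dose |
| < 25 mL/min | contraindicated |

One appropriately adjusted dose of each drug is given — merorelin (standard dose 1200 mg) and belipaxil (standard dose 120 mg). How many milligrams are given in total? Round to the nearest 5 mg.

740 mg

CrCl = (140 − 70) × 101.5 / (72 × 3.61) = 7105.0 / 259.92 ≈ 27.3 mL/min
CrCl ≈ 27 mL/min.
merorelin: 10–69 mL/min → 55% of 1200 mg = 660 mg.
belipaxil: 25–39 mL/min → 67% of 120 mg = 80.4 mg.
Total = 660 + 80.4 = 740.4 mg.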